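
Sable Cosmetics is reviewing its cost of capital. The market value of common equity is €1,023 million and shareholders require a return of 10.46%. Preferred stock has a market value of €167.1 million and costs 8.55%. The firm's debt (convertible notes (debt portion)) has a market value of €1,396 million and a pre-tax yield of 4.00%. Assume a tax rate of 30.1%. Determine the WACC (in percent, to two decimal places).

6.20%

Total capital V = 1023 + 167.1 + 1396 = 2586.1.
Equity: weight = 1023/2586.1 = 0.3956; cost = 10.46%.
Preferred: weight = 167.1/2586.1 = 0.0646; cost = 8.55%.
Convertible notes (debt portion): weight = 1396/2586.1 = 0.5398; after-tax cost = 4% × (1 − 30.1%) = 2.7960%.
WACC = 0.3956 × 10.4600% + 0.0646 × 8.5500% + 0.5398 × 2.7960% = 6.1995%.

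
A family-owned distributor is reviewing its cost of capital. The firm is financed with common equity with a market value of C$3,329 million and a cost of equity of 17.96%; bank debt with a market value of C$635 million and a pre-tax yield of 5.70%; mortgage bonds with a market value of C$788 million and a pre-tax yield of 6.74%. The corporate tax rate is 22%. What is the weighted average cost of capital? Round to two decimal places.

Total capital V = 3329 + 635 + 788 = 4752.
Equity: weight = 3329/4752 = 0.7005; cost = 17.96%.
Bank debt: weight = 635/4752 = 0.1336; after-tax cost = 5.7% × (1 − 22%) = 4.4460%.
Mortgage bonds: weight = 788/4752 = 0.1658; after-tax cost = 6.74% × (1 − 22%) = 5.2572%.
WACC = 0.7005 × 17.9600% + 0.1336 × 4.4460% + 0.1658 × 5.2572% = 14.0477%.

14.05%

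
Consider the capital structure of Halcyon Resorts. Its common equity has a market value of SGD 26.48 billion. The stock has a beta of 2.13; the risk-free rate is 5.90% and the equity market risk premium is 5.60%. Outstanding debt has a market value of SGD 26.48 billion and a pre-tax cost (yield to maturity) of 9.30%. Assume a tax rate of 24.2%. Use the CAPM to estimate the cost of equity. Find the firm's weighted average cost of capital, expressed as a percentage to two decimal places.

12.44%

Cost of equity via CAPM: Re = 5.9% + 2.13 × 5.6% = 17.8280%.
Total capital V = 26.48 + 26.48 = 52.96.
Equity: weight = 26.48/52.96 = 0.5000; cost = 17.828%.
Debt: weight = 26.48/52.96 = 0.5000; after-tax cost = 9.3% × (1 − 24.2%) = 7.0494%.
WACC = 0.5000 × 17.8280% + 0.5000 × 7.0494% = 12.4387%.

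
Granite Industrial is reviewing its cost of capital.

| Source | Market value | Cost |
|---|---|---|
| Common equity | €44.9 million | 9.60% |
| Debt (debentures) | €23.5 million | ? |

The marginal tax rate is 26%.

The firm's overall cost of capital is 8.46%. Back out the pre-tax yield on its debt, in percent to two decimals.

Total capital V = 44.9 + 23.5 = 68.4.
Equity weight = 44.9/68.4 = 0.6564.
Debentures weight = 23.5/68.4 = 0.3436.
Equity contribution = 0.6564 × 9.6% = 6.3018%.
Remaining for debt = 8.46% − 6.3018% = 2.1582%.
Rd × (1 − 26%) × 0.3436 = 2.1582%  ⇒  Rd = 8.4890%.

8.49%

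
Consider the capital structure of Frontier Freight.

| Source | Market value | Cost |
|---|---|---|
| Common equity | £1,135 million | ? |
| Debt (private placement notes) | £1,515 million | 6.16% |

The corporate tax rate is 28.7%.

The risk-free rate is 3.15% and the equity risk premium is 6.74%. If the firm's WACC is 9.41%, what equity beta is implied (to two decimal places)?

Total capital V = 1135 + 1515 = 2650.
Equity weight = 1135/2650 = 0.4283.
Private placement notes weight = 1515/2650 = 0.5717.
Debt contribution = 0.5717 × 6.16% × (1 − 28.7%) = 2.5109%.
Required equity contribution = 9.41% − 2.5109% = 6.8991%  ⇒  Re = 16.1079%.
CAPM: 16.1079% = 3.15% + β × 6.74%  ⇒  β = 1.9225.

1.92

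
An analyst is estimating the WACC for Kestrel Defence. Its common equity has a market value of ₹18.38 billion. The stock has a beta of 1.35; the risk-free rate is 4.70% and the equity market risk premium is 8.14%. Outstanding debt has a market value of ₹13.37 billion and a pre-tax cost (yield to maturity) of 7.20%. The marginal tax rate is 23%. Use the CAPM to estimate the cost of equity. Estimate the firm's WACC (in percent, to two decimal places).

11.42%

Cost of equity via CAPM: Re = 4.7% + 1.35 × 8.14% = 15.6890%.
Total capital V = 18.38 + 13.37 = 31.75.
Equity: weight = 18.38/31.75 = 0.5789; cost = 15.689%.
Debt: weight = 13.37/31.75 = 0.4211; after-tax cost = 7.2% × (1 − 23%) = 5.5440%.
WACC = 0.5789 × 15.6890% + 0.4211 × 5.5440% = 11.4169%.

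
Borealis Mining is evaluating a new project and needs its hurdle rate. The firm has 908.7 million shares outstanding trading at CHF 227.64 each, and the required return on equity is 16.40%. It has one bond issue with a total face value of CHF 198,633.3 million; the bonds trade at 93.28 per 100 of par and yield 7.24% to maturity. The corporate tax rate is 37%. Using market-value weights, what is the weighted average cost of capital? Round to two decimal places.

10.81%

Market value of equity E = 227.64 × 908.7m = 206856.468m. Market value of debt D = 198633.3m × 93.28/100 = 185285.14224m.
Total capital V = 206856.468 + 185285.14224 = 392141.61024.
Equity: weight = 206856.468/392141.61024 = 0.5275; cost = 16.4%.
Bonds outstanding: weight = 185285.14224/392141.61024 = 0.4725; after-tax cost = 7.24% × (1 − 37%) = 4.5612%.
WACC = 0.5275 × 16.4000% + 0.4725 × 4.5612% = 10.8062%.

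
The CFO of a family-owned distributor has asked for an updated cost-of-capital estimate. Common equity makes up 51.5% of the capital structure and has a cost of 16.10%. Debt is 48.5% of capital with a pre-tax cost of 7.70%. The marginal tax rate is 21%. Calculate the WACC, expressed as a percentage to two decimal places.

11.24%

After-tax cost of debt = 7.7% × (1 − 21%) = 6.0830%.
WACC = 0.515 × 16.1000% + 0.485 × 6.0830% = 11.2418%.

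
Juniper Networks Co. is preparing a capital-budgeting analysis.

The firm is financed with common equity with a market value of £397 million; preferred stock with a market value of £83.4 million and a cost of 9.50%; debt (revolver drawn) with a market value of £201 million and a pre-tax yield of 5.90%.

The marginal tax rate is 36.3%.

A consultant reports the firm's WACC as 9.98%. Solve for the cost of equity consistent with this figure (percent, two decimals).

Total capital V = 397 + 83.4 + 201 = 681.4.
Equity weight = 397/681.4 = 0.5826.
Preferred weight = 83.4/681.4 = 0.1224.
Revolver drawn weight = 201/681.4 = 0.2950.
Debt contribution = 0.2950 × 5.9% × (1 − 36.3%) = 1.1086%.
Preferred contribution = 0.1224 × 9.5% = 1.1628%.
Required equity contribution = 9.98% − 2.2714% = 7.7086%.
Re = 7.7086% / 0.5826 = 13.2309%.

13.23%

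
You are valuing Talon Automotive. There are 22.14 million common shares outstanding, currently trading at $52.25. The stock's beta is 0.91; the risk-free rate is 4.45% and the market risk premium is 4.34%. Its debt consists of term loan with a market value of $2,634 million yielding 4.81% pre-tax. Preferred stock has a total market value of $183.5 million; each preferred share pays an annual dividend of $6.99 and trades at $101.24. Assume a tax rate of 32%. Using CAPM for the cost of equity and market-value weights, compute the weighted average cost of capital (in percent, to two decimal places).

4.93%

Cost of equity via CAPM: Re = 4.45% + 0.91 × 4.34% = 8.3994%.
Cost of preferred: Rp = 6.99 / 101.24 = 6.9044%.
Market value of equity E = 52.25 × 22.14m = 1156.815m.
Total capital V = 1156.815 + 183.5 + 2634 = 3974.315.
Equity: weight = 1156.815/3974.315 = 0.2911; cost = 8.3994%.
Preferred: weight = 183.5/3974.315 = 0.0462; cost = 6.9044%.
Term loan: weight = 2634/3974.315 = 0.6628; after-tax cost = 4.81% × (1 − 32%) = 3.2708%.
WACC = 0.2911 × 8.3994% + 0.0462 × 6.9044% + 0.6628 × 3.2708% = 4.9314%.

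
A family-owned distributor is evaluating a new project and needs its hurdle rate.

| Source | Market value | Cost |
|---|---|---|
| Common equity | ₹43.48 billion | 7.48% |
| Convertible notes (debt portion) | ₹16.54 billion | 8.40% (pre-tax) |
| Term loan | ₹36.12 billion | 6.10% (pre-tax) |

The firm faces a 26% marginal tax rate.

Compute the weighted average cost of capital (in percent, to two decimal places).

Total capital V = 43.48 + 16.54 + 36.12 = 96.14.
Equity: weight = 43.48/96.14 = 0.4523; cost = 7.48%.
Convertible notes (debt portion): weight = 16.54/96.14 = 0.1720; after-tax cost = 8.4% × (1 − 26%) = 6.2160%.
Term loan: weight = 36.12/96.14 = 0.3757; after-tax cost = 6.1% × (1 − 26%) = 4.5140%.
WACC = 0.4523 × 7.4800% + 0.1720 × 6.2160% + 0.3757 × 4.5140% = 6.1482%.

6.15%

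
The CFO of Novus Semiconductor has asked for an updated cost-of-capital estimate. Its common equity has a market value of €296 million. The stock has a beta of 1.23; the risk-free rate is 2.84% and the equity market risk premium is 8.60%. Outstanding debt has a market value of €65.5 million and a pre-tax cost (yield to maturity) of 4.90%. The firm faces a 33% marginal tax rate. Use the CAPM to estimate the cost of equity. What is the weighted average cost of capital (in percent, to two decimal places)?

11.58%

Cost of equity via CAPM: Re = 2.84% + 1.23 × 8.6% = 13.4180%.
Total capital V = 296 + 65.5 = 361.5.
Equity: weight = 296/361.5 = 0.8188; cost = 13.418%.
Debt: weight = 65.5/361.5 = 0.1812; after-tax cost = 4.9% × (1 − 33%) = 3.2830%.
WACC = 0.8188 × 13.4180% + 0.1812 × 3.2830% = 11.5816%.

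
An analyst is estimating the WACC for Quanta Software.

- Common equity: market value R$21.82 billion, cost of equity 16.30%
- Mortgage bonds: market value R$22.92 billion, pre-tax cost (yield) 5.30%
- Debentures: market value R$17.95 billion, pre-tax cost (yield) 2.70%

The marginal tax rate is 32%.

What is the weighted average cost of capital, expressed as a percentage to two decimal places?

Total capital V = 21.82 + 22.92 + 17.95 = 62.69.
Equity: weight = 21.82/62.69 = 0.3481; cost = 16.3%.
Mortgage bonds: weight = 22.92/62.69 = 0.3656; after-tax cost = 5.3% × (1 − 32%) = 3.6040%.
Debentures: weight = 17.95/62.69 = 0.2863; after-tax cost = 2.7% × (1 − 32%) = 1.8360%.
WACC = 0.3481 × 16.3000% + 0.3656 × 3.6040% + 0.2863 × 1.8360% = 7.5168%.

7.52%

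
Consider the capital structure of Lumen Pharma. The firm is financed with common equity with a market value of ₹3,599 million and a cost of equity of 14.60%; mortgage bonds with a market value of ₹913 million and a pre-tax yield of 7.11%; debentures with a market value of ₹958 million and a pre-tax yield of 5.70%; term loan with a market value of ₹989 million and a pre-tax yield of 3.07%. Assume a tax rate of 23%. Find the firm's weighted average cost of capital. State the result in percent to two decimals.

9.92%

Total capital V = 3599 + 913 + 958 + 989 = 6459.
Equity: weight = 3599/6459 = 0.5572; cost = 14.6%.
Mortgage bonds: weight = 913/6459 = 0.1414; after-tax cost = 7.11% × (1 − 23%) = 5.4747%.
Debentures: weight = 958/6459 = 0.1483; after-tax cost = 5.7% × (1 − 23%) = 4.3890%.
Term loan: weight = 989/6459 = 0.1531; after-tax cost = 3.07% × (1 − 23%) = 2.3639%.
WACC = 0.5572 × 14.6000% + 0.1414 × 5.4747% + 0.1483 × 4.3890% + 0.1531 × 2.3639% = 9.9220%.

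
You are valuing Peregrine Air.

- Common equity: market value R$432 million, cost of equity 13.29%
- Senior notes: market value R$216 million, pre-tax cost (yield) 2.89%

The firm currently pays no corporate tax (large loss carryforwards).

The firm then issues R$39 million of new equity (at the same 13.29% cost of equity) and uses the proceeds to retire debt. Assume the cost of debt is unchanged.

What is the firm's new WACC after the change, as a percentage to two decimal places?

10.45%

After the change:
Total capital V = 471 + 177 = 648.
Equity: weight = 471/648 = 0.7269; cost = 13.29%.
Senior notes: weight = 177/648 = 0.2731; after-tax cost = 2.89% × (1 − 0%) = 2.8900%.
WACC = 0.7269 × 13.2900% + 0.2731 × 2.8900% = 10.4493%.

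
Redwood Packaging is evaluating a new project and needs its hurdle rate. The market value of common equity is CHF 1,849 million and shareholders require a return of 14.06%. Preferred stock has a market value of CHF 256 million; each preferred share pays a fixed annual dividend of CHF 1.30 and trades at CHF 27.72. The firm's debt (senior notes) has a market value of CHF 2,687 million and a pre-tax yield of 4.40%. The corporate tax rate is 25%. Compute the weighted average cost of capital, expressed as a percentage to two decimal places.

Cost of preferred: Rp = 1.3 / 27.72 = 4.6898%.
Total capital V = 1849 + 256 + 2687 = 4792.
Equity: weight = 1849/4792 = 0.3859; cost = 14.06%.
Preferred: weight = 256/4792 = 0.0534; cost = 4.6898%.
Senior notes: weight = 2687/4792 = 0.5607; after-tax cost = 4.4% × (1 − 25%) = 3.3000%.
WACC = 0.3859 × 14.0600% + 0.0534 × 4.6898% + 0.5607 × 3.3000% = 7.5260%.

7.53%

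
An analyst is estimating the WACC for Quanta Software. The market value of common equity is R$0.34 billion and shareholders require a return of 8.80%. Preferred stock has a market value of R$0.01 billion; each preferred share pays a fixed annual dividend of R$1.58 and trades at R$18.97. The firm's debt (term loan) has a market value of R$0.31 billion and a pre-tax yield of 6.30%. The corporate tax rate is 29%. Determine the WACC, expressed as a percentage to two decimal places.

6.76%

Cost of preferred: Rp = 1.58 / 18.97 = 8.3289%.
Total capital V = 0.34 + 0.01 + 0.31 = 0.66.
Equity: weight = 0.34/0.66 = 0.5152; cost = 8.8%.
Preferred: weight = 0.01/0.66 = 0.0152; cost = 8.3289%.
Term loan: weight = 0.31/0.66 = 0.4697; after-tax cost = 6.3% × (1 − 29%) = 4.4730%.
WACC = 0.5152 × 8.8000% + 0.0152 × 8.3289% + 0.4697 × 4.4730% = 6.7605%.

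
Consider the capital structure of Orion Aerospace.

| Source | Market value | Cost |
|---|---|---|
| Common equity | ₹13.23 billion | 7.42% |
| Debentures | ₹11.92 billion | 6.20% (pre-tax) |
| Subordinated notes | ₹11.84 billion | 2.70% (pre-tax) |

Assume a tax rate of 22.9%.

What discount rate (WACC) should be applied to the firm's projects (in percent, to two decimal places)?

Total capital V = 13.23 + 11.92 + 11.84 = 36.99.
Equity: weight = 13.23/36.99 = 0.3577; cost = 7.42%.
Debentures: weight = 11.92/36.99 = 0.3222; after-tax cost = 6.2% × (1 − 22.9%) = 4.7802%.
Subordinated notes: weight = 11.84/36.99 = 0.3201; after-tax cost = 2.7% × (1 − 22.9%) = 2.0817%.
WACC = 0.3577 × 7.4200% + 0.3222 × 4.7802% + 0.3201 × 2.0817% = 4.8606%.

4.86%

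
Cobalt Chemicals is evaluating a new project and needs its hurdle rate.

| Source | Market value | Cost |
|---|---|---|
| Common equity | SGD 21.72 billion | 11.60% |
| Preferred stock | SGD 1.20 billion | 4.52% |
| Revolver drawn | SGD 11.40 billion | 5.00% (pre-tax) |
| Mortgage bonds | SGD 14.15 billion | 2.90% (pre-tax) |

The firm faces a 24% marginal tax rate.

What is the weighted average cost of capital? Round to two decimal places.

6.85%

Total capital V = 21.72 + 1.2 + 11.4 + 14.15 = 48.47.
Equity: weight = 21.72/48.47 = 0.4481; cost = 11.6%.
Preferred: weight = 1.2/48.47 = 0.0248; cost = 4.52%.
Revolver drawn: weight = 11.4/48.47 = 0.2352; after-tax cost = 5% × (1 − 24%) = 3.8000%.
Mortgage bonds: weight = 14.15/48.47 = 0.2919; after-tax cost = 2.9% × (1 − 24%) = 2.2040%.
WACC = 0.4481 × 11.6000% + 0.0248 × 4.5200% + 0.2352 × 3.8000% + 0.2919 × 2.2040% = 6.8472%.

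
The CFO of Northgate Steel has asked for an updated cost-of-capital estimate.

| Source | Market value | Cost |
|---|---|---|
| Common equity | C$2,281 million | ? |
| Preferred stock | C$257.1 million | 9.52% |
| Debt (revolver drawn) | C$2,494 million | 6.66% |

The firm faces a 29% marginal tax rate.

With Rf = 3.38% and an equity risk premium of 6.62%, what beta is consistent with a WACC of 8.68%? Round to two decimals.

Total capital V = 2281 + 257.1 + 2494 = 5032.1.
Equity weight = 2281/5032.1 = 0.4533.
Preferred weight = 257.1/5032.1 = 0.0511.
Revolver drawn weight = 2494/5032.1 = 0.4956.
Debt contribution = 0.4956 × 6.66% × (1 − 29%) = 2.3436%.
Preferred contribution = 0.0511 × 9.52% = 0.4864%.
Required equity contribution = 8.68% − 2.8300% = 5.8500%  ⇒  Re = 12.9057%.
CAPM: 12.9057% = 3.38% + β × 6.62%  ⇒  β = 1.4389.

1.44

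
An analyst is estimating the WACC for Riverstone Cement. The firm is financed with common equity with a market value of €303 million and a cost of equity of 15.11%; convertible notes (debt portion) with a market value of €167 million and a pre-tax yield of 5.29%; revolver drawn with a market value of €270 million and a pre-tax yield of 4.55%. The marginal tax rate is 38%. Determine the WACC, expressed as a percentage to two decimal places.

7.96%

Total capital V = 303 + 167 + 270 = 740.
Equity: weight = 303/740 = 0.4095; cost = 15.11%.
Convertible notes (debt portion): weight = 167/740 = 0.2257; after-tax cost = 5.29% × (1 − 38%) = 3.2798%.
Revolver drawn: weight = 270/740 = 0.3649; after-tax cost = 4.55% × (1 − 38%) = 2.8210%.
WACC = 0.4095 × 15.1100% + 0.2257 × 3.2798% + 0.3649 × 2.8210% = 7.9564%.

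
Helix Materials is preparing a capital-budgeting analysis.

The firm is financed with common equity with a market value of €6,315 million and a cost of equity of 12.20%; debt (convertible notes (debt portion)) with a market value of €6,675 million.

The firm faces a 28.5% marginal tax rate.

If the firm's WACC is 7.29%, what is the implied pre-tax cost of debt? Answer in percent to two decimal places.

Total capital V = 6315 + 6675 = 12990.
Equity weight = 6315/12990 = 0.4861.
Convertible notes (debt portion) weight = 6675/12990 = 0.5139.
Equity contribution = 0.4861 × 12.2% = 5.9309%.
Remaining for debt = 7.29% − 5.9309% = 1.3591%.
Rd × (1 − 28.5%) × 0.5139 = 1.3591%  ⇒  Rd = 3.6990%.

3.70%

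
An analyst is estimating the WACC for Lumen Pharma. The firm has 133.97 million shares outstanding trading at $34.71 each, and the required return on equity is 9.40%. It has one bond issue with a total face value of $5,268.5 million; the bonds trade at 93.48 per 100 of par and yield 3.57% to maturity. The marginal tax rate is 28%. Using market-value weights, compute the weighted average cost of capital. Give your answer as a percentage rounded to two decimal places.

5.89%

Market value of equity E = 34.71 × 133.97m = 4650.0987m. Market value of debt D = 5268.5m × 93.48/100 = 4924.9938m.
Total capital V = 4650.0987 + 4924.9938 = 9575.0925.
Equity: weight = 4650.0987/9575.0925 = 0.4856; cost = 9.4%.
Bonds outstanding: weight = 4924.9938/9575.0925 = 0.5144; after-tax cost = 3.57% × (1 − 28%) = 2.5704%.
WACC = 0.4856 × 9.4000% + 0.5144 × 2.5704% = 5.8872%.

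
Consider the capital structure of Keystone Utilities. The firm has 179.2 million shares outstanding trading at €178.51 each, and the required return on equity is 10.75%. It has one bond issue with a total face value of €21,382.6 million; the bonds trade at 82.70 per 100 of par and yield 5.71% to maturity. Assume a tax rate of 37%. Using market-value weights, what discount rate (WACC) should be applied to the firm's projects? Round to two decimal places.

Market value of equity E = 178.51 × 179.2m = 31988.992m. Market value of debt D = 21382.6m × 82.7/100 = 17683.4102m.
Total capital V = 31988.992 + 17683.4102 = 49672.4022.
Equity: weight = 31988.992/49672.4022 = 0.6440; cost = 10.75%.
Bonds outstanding: weight = 17683.4102/49672.4022 = 0.3560; after-tax cost = 5.71% × (1 − 37%) = 3.5973%.
WACC = 0.6440 × 10.7500% + 0.3560 × 3.5973% = 8.2036%.

8.20%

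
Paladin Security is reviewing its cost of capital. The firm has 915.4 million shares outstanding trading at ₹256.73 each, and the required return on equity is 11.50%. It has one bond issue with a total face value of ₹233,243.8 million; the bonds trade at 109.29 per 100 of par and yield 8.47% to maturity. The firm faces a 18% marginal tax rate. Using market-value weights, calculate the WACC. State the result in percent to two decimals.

Market value of equity E = 256.73 × 915.4m = 235010.642m. Market value of debt D = 233243.8m × 109.29/100 = 254912.14902m.
Total capital V = 235010.642 + 254912.14902 = 489922.79102.
Equity: weight = 235010.642/489922.79102 = 0.4797; cost = 11.5%.
Bonds outstanding: weight = 254912.14902/489922.79102 = 0.5203; after-tax cost = 8.47% × (1 − 18%) = 6.9454%.
WACC = 0.4797 × 11.5000% + 0.5203 × 6.9454% = 9.1302%.

9.13%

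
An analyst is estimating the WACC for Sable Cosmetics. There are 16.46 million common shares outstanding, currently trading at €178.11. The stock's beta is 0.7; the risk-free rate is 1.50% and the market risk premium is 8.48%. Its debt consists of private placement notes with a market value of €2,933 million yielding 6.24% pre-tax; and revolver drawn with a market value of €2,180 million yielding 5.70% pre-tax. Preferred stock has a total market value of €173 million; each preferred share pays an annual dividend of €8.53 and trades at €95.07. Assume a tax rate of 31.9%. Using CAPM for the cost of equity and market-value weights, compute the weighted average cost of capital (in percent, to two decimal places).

Cost of equity via CAPM: Re = 1.5% + 0.7 × 8.48% = 7.4360%.
Cost of preferred: Rp = 8.53 / 95.07 = 8.9723%.
Market value of equity E = 178.11 × 16.46m = 2931.6906m.
Total capital V = 2931.6906 + 173 + 2933 + 2180 = 8217.6906.
Equity: weight = 2931.6906/8217.6906 = 0.3568; cost = 7.436%.
Preferred: weight = 173/8217.6906 = 0.0211; cost = 8.9723%.
Private placement notes: weight = 2933/8217.6906 = 0.3569; after-tax cost = 6.24% × (1 − 31.9%) = 4.2494%.
Revolver drawn: weight = 2180/8217.6906 = 0.2653; after-tax cost = 5.7% × (1 − 31.9%) = 3.8817%.
WACC = 0.3568 × 7.4360% + 0.0211 × 8.9723% + 0.3569 × 4.2494% + 0.2653 × 3.8817% = 5.3881%.

5.39%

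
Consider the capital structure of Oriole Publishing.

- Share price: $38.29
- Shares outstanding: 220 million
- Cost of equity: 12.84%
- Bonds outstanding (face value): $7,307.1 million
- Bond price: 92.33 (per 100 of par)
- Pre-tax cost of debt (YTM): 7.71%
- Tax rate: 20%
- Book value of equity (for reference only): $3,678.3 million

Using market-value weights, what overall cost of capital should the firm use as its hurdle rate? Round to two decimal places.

9.87%

Market value of equity E = 38.29 × 220m = 8423.8m. Market value of debt D = 7307.1m × 92.33/100 = 6746.64543m.
Total capital V = 8423.8 + 6746.64543 = 15170.44543.
Equity: weight = 8423.8/15170.44543 = 0.5553; cost = 12.84%.
Bonds outstanding: weight = 6746.64543/15170.44543 = 0.4447; after-tax cost = 7.71% × (1 − 20%) = 6.1680%.
WACC = 0.5553 × 12.8400% + 0.4447 × 6.1680% = 9.8728%.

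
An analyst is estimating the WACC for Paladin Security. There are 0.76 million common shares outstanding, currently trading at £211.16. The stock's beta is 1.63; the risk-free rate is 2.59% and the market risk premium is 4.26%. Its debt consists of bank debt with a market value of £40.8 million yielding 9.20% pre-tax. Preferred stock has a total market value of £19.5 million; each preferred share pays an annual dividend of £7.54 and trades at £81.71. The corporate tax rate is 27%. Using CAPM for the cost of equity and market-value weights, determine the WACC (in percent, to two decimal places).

8.99%

Cost of equity via CAPM: Re = 2.59% + 1.63 × 4.26% = 9.5338%.
Cost of preferred: Rp = 7.54 / 81.71 = 9.2278%.
Market value of equity E = 211.16 × 0.76m = 160.4816m.
Total capital V = 160.4816 + 19.5 + 40.8 = 220.7816.
Equity: weight = 160.4816/220.7816 = 0.7269; cost = 9.5338%.
Preferred: weight = 19.5/220.7816 = 0.0883; cost = 9.2278%.
Bank debt: weight = 40.8/220.7816 = 0.1848; after-tax cost = 9.2% × (1 − 27%) = 6.7160%.
WACC = 0.7269 × 9.5338% + 0.0883 × 9.2278% + 0.1848 × 6.7160% = 8.9860%.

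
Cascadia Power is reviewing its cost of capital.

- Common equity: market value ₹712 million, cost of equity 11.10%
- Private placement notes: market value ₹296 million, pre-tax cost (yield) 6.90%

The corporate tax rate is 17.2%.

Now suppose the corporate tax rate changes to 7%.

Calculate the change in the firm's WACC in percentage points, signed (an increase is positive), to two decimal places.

+0.21 pp

Current WACC:
Total capital V = 712 + 296 = 1008.
Equity: weight = 712/1008 = 0.7063; cost = 11.1%.
Private placement notes: weight = 296/1008 = 0.2937; after-tax cost = 6.9% × (1 − 17.2%) = 5.7132%.
WACC = 0.7063 × 11.1000% + 0.2937 × 5.7132% = 9.5182%.
After the change:
Total capital V = 712 + 296 = 1008.
Equity: weight = 712/1008 = 0.7063; cost = 11.1%.
Private placement notes: weight = 296/1008 = 0.2937; after-tax cost = 6.9% × (1 − 7%) = 6.4170%.
WACC = 0.7063 × 11.1000% + 0.2937 × 6.4170% = 9.7248%.
Change in WACC = 9.7248% − 9.5182% = 0.2067 pp.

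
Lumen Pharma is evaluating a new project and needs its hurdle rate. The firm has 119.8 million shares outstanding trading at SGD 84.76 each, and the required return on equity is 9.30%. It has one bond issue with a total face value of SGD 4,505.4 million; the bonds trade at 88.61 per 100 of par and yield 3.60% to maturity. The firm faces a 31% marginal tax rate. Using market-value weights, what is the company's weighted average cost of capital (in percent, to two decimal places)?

7.38%

Market value of equity E = 84.76 × 119.8m = 10154.248m. Market value of debt D = 4505.4m × 88.61/100 = 3992.23494m.
Total capital V = 10154.248 + 3992.23494 = 14146.48294.
Equity: weight = 10154.248/14146.48294 = 0.7178; cost = 9.3%.
Bonds outstanding: weight = 3992.23494/14146.48294 = 0.2822; after-tax cost = 3.6% × (1 − 31%) = 2.4840%.
WACC = 0.7178 × 9.3000% + 0.2822 × 2.4840% = 7.3765%.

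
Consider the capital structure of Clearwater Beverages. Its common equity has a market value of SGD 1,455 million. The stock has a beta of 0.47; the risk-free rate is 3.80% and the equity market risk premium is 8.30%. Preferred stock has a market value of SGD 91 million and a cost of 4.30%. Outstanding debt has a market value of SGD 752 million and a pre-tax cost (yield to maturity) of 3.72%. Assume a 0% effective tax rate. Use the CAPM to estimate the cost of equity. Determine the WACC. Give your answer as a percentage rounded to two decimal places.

6.26%

Cost of equity via CAPM: Re = 3.8% + 0.47 × 8.3% = 7.7010%.
Total capital V = 1455 + 91 + 752 = 2298.
Equity: weight = 1455/2298 = 0.6332; cost = 7.701%.
Preferred: weight = 91/2298 = 0.0396; cost = 4.3%.
Debt: weight = 752/2298 = 0.3272; after-tax cost = 3.72% × (1 − 0%) = 3.7200%.
WACC = 0.6332 × 7.7010% + 0.0396 × 4.3000% + 0.3272 × 3.7200% = 6.2636%.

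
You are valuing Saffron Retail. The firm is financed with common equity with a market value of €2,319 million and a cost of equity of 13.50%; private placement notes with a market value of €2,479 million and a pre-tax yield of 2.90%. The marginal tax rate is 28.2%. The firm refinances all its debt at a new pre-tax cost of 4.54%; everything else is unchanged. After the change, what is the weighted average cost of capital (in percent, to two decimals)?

8.21%

After the change:
Total capital V = 2319 + 2479 = 4798.
Equity: weight = 2319/4798 = 0.4833; cost = 13.5%.
Private placement notes: weight = 2479/4798 = 0.5167; after-tax cost = 4.54% × (1 − 28.2%) = 3.2597%.
WACC = 0.4833 × 13.5000% + 0.5167 × 3.2597% = 8.2091%.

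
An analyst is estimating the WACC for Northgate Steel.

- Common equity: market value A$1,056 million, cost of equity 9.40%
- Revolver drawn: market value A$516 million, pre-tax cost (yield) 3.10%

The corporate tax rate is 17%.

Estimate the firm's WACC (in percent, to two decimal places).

Total capital V = 1056 + 516 = 1572.
Equity: weight = 1056/1572 = 0.6718; cost = 9.4%.
Revolver drawn: weight = 516/1572 = 0.3282; after-tax cost = 3.1% × (1 − 17%) = 2.5730%.
WACC = 0.6718 × 9.4000% + 0.3282 × 2.5730% = 7.1591%.

7.16%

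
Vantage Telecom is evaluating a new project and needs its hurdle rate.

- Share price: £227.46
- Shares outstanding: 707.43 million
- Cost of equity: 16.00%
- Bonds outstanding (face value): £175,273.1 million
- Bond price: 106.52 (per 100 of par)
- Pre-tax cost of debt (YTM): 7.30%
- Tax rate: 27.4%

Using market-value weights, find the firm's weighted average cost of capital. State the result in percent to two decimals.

10.25%

Market value of equity E = 227.46 × 707.43m = 160912.0278m. Market value of debt D = 175273.1m × 106.52/100 = 186700.90612m.
Total capital V = 160912.0278 + 186700.90612 = 347612.93392.
Equity: weight = 160912.0278/347612.93392 = 0.4629; cost = 16%.
Bonds outstanding: weight = 186700.90612/347612.93392 = 0.5371; after-tax cost = 7.3% × (1 − 27.4%) = 5.2998%.
WACC = 0.4629 × 16.0000% + 0.5371 × 5.2998% = 10.2530%.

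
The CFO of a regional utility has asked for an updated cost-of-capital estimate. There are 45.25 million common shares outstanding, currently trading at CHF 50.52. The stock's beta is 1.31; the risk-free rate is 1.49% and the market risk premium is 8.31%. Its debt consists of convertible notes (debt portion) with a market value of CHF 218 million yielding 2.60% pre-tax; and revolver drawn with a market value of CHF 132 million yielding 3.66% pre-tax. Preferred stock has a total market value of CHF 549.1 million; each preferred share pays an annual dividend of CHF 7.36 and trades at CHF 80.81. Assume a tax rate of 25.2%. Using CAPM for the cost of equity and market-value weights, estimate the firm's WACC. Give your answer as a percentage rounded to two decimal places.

10.70%

Cost of equity via CAPM: Re = 1.49% + 1.31 × 8.31% = 12.3761%.
Cost of preferred: Rp = 7.36 / 80.81 = 9.1078%.
Market value of equity E = 50.52 × 45.25m = 2286.03m.
Total capital V = 2286.03 + 549.1 + 218 + 132 = 3185.13.
Equity: weight = 2286.03/3185.13 = 0.7177; cost = 12.3761%.
Preferred: weight = 549.1/3185.13 = 0.1724; cost = 9.1078%.
Convertible notes (debt portion): weight = 218/3185.13 = 0.0684; after-tax cost = 2.6% × (1 − 25.2%) = 1.9448%.
Revolver drawn: weight = 132/3185.13 = 0.0414; after-tax cost = 3.66% × (1 − 25.2%) = 2.7377%.
WACC = 0.7177 × 12.3761% + 0.1724 × 9.1078% + 0.0684 × 1.9448% + 0.0414 × 2.7377% = 10.6993%.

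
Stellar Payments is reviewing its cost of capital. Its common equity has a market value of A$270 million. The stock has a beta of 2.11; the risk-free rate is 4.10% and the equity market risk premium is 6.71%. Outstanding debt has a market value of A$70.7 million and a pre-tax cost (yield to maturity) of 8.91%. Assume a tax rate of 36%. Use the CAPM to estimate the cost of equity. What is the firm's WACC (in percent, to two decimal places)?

Cost of equity via CAPM: Re = 4.1% + 2.11 × 6.71% = 18.2581%.
Total capital V = 270 + 70.7 = 340.7.
Equity: weight = 270/340.7 = 0.7925; cost = 18.2581%.
Debt: weight = 70.7/340.7 = 0.2075; after-tax cost = 8.91% × (1 − 36%) = 5.7024%.
WACC = 0.7925 × 18.2581% + 0.2075 × 5.7024% = 15.6526%.

15.65%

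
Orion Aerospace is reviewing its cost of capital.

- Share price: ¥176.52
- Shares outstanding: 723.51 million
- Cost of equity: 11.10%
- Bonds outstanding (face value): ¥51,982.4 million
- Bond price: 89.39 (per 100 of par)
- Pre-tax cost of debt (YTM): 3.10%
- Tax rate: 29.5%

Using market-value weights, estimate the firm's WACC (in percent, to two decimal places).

Market value of equity E = 176.52 × 723.51m = 127713.9852m. Market value of debt D = 51982.4m × 89.39/100 = 46467.06736m.
Total capital V = 127713.9852 + 46467.06736 = 174181.05256.
Equity: weight = 127713.9852/174181.05256 = 0.7332; cost = 11.1%.
Bonds outstanding: weight = 46467.06736/174181.05256 = 0.2668; after-tax cost = 3.1% × (1 − 29.5%) = 2.1855%.
WACC = 0.7332 × 11.1000% + 0.2668 × 2.1855% = 8.7218%.

8.72%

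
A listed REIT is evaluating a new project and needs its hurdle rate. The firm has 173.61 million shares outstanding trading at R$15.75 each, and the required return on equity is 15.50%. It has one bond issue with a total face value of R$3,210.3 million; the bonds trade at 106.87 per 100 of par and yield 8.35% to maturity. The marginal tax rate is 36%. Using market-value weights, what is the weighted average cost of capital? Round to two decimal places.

9.85%

Market value of equity E = 15.75 × 173.61m = 2734.3575m. Market value of debt D = 3210.3m × 106.87/100 = 3430.84761m.
Total capital V = 2734.3575 + 3430.84761 = 6165.20511.
Equity: weight = 2734.3575/6165.20511 = 0.4435; cost = 15.5%.
Bonds outstanding: weight = 3430.84761/6165.20511 = 0.5565; after-tax cost = 8.35% × (1 − 36%) = 5.3440%.
WACC = 0.4435 × 15.5000% + 0.5565 × 5.3440% = 9.8483%.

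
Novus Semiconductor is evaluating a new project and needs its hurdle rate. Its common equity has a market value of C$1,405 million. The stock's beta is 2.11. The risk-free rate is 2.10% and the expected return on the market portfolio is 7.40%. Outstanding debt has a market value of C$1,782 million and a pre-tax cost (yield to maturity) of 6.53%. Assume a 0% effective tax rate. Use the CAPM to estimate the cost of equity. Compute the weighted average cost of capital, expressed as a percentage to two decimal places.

9.51%

Market risk premium = 7.4% − 2.1% = 5.3%.
Cost of equity via CAPM: Re = 2.1% + 2.11 × 5.3% = 13.2830%.
Total capital V = 1405 + 1782 = 3187.
Equity: weight = 1405/3187 = 0.4409; cost = 13.283%.
Debt: weight = 1782/3187 = 0.5591; after-tax cost = 6.53% × (1 − 0%) = 6.5300%.
WACC = 0.4409 × 13.2830% + 0.5591 × 6.5300% = 9.5071%.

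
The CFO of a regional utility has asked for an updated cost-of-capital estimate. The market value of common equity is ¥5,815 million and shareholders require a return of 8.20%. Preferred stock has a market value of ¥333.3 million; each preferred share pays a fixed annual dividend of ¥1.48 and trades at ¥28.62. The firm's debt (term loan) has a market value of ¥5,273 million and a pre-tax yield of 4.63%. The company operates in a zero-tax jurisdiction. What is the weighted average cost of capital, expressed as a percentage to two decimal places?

6.46%

Cost of preferred: Rp = 1.48 / 28.62 = 5.1712%.
Total capital V = 5815 + 333.3 + 5273 = 11421.3.
Equity: weight = 5815/11421.3 = 0.5091; cost = 8.2%.
Preferred: weight = 333.3/11421.3 = 0.0292; cost = 5.1712%.
Term loan: weight = 5273/11421.3 = 0.4617; after-tax cost = 4.63% × (1 − 0%) = 4.6300%.
WACC = 0.5091 × 8.2000% + 0.0292 × 5.1712% + 0.4617 × 4.6300% = 6.4634%.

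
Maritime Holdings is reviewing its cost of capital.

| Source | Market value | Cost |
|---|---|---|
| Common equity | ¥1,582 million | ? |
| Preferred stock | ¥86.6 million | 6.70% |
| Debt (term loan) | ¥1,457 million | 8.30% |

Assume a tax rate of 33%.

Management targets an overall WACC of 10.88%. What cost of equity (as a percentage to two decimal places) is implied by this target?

16.01%

Total capital V = 1582 + 86.6 + 1457 = 3125.6.
Equity weight = 1582/3125.6 = 0.5061.
Preferred weight = 86.6/3125.6 = 0.0277.
Term loan weight = 1457/3125.6 = 0.4662.
Debt contribution = 0.4662 × 8.3% × (1 − 33%) = 2.5923%.
Preferred contribution = 0.0277 × 6.7% = 0.1856%.
Required equity contribution = 10.88% − 2.7779% = 8.1021%.
Re = 8.1021% / 0.5061 = 16.0075%.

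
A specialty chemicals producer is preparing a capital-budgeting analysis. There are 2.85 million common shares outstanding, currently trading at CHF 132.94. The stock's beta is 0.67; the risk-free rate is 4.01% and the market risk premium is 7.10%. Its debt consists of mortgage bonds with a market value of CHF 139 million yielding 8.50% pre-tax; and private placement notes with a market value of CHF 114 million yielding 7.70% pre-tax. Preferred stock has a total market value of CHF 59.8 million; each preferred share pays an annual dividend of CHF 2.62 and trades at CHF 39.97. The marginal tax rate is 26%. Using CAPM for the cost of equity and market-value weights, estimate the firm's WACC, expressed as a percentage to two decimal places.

Cost of equity via CAPM: Re = 4.01% + 0.67 × 7.1% = 8.7670%.
Cost of preferred: Rp = 2.62 / 39.97 = 6.5549%.
Market value of equity E = 132.94 × 2.85m = 378.879m.
Total capital V = 378.879 + 59.8 + 139 + 114 = 691.679.
Equity: weight = 378.879/691.679 = 0.5478; cost = 8.767%.
Preferred: weight = 59.8/691.679 = 0.0865; cost = 6.5549%.
Mortgage bonds: weight = 139/691.679 = 0.2010; after-tax cost = 8.5% × (1 − 26%) = 6.2900%.
Private placement notes: weight = 114/691.679 = 0.1648; after-tax cost = 7.7% × (1 − 26%) = 5.6980%.
WACC = 0.5478 × 8.7670% + 0.0865 × 6.5549% + 0.2010 × 6.2900% + 0.1648 × 5.6980% = 7.5722%.

7.57%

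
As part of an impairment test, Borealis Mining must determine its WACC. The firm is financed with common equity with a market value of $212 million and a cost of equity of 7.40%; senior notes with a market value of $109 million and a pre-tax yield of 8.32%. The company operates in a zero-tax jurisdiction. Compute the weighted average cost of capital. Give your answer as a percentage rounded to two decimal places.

7.71%

Total capital V = 212 + 109 = 321.
Equity: weight = 212/321 = 0.6604; cost = 7.4%.
Senior notes: weight = 109/321 = 0.3396; after-tax cost = 8.32% × (1 − 0%) = 8.3200%.
WACC = 0.6604 × 7.4000% + 0.3396 × 8.3200% = 7.7124%.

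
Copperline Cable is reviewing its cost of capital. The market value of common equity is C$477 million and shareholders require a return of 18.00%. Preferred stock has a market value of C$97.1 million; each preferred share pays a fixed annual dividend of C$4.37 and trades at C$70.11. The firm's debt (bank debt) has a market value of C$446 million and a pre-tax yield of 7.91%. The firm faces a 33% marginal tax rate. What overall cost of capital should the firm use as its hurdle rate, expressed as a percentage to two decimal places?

11.33%

Cost of preferred: Rp = 4.37 / 70.11 = 6.2331%.
Total capital V = 477 + 97.1 + 446 = 1020.1.
Equity: weight = 477/1020.1 = 0.4676; cost = 18%.
Preferred: weight = 97.1/1020.1 = 0.0952; cost = 6.2331%.
Bank debt: weight = 446/1020.1 = 0.4372; after-tax cost = 7.91% × (1 − 33%) = 5.2997%.
WACC = 0.4676 × 18.0000% + 0.0952 × 6.2331% + 0.4372 × 5.2997% = 11.3272%.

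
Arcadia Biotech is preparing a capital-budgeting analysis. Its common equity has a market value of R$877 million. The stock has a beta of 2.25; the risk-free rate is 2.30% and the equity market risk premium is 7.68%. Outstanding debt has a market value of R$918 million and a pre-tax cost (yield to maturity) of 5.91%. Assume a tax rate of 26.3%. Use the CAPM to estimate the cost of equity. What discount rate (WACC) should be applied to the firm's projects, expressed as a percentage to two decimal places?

Cost of equity via CAPM: Re = 2.3% + 2.25 × 7.68% = 19.5800%.
Total capital V = 877 + 918 = 1795.
Equity: weight = 877/1795 = 0.4886; cost = 19.58%.
Debt: weight = 918/1795 = 0.5114; after-tax cost = 5.91% × (1 − 26.3%) = 4.3557%.
WACC = 0.4886 × 19.5800% + 0.5114 × 4.3557% = 11.7940%.

11.79%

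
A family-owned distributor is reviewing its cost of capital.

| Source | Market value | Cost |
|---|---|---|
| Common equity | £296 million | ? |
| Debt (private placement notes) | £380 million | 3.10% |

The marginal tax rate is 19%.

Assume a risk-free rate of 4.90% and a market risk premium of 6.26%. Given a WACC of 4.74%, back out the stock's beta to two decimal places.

Total capital V = 296 + 380 = 676.
Equity weight = 296/676 = 0.4379.
Private placement notes weight = 380/676 = 0.5621.
Debt contribution = 0.5621 × 3.1% × (1 − 19%) = 1.4115%.
Required equity contribution = 4.74% − 1.4115% = 3.3285%  ⇒  Re = 7.6016%.
CAPM: 7.6016% = 4.9% + β × 6.26%  ⇒  β = 0.4316.

0.43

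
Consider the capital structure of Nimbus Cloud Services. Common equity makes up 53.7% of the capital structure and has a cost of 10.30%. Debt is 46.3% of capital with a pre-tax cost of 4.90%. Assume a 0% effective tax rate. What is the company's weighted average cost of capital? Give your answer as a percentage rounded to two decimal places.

After-tax cost of debt = 4.9% × (1 − 0%) = 4.9000%.
WACC = 0.537 × 10.3000% + 0.463 × 4.9000% = 7.7998%.

7.80%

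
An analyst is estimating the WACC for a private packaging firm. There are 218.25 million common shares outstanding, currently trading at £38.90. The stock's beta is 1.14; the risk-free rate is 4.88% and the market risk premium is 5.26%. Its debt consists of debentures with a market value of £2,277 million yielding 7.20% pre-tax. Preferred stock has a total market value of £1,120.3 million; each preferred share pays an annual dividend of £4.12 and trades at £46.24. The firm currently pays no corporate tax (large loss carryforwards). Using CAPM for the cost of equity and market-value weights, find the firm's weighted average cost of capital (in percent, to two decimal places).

9.99%

Cost of equity via CAPM: Re = 4.88% + 1.14 × 5.26% = 10.8764%.
Cost of preferred: Rp = 4.12 / 46.24 = 8.9100%.
Market value of equity E = 38.9 × 218.25m = 8489.925m.
Total capital V = 8489.925 + 1120.3 + 2277 = 11887.225.
Equity: weight = 8489.925/11887.225 = 0.7142; cost = 10.8764%.
Preferred: weight = 1120.3/11887.225 = 0.0942; cost = 8.91%.
Debentures: weight = 2277/11887.225 = 0.1916; after-tax cost = 7.2% × (1 − 0%) = 7.2000%.
WACC = 0.7142 × 10.8764% + 0.0942 × 8.9100% + 0.1916 × 7.2000% = 9.9869%.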